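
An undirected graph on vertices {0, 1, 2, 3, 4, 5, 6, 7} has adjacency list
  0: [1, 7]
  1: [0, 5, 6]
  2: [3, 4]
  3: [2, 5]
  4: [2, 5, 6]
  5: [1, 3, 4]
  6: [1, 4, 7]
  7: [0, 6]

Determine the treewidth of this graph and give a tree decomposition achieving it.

The largest bag has 3 vertices, giving width 2; this decomposition certifies tw(G) ≤ 2. The edges 3–2–4–5–3 form a cycle, so G is not a tree and its treewidth is at least 2. Hence tw(G) = 2 exactly.

Treewidth 2.
One optimal decomposition is:
Bags: B1 = {2, 3, 5}  B2 = {2, 4, 5}  B3 = {1, 4, 5}  B4 = {1, 4, 6}  B5 = {0, 1, 6}  B6 = {0, 6, 7}
Tree: B1–B2, B2–B3, B3–B4, B4–B5, B5–B6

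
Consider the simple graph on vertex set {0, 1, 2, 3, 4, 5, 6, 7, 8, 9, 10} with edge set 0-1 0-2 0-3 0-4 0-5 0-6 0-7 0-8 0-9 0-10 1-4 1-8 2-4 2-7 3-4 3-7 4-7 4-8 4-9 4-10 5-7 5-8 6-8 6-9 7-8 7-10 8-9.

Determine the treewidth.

A width-3 tree decomposition is:
Bags: B1 = {0, 4, 7, 8}  B2 = {0, 4, 8, 9}  B3 = {0, 3, 4, 7}  B4 = {0, 5, 7, 8}  B5 = {0, 2, 4, 7}  B6 = {0, 4, 7, 10}  B7 = {0, 1, 4, 8}  B8 = {0, 6, 8, 9}
Tree: B1–B2, B1–B3, B1–B4, B3–B5, B1–B6, B1–B7, B2–B8
Every bag has size at most 4, so the width is 4 − 1 = 3 and tw(G) ≤ 3. Conversely, {0, 1, 4, 8} is a clique of size 4, and the vertices of any clique must share a bag in every tree decomposition; so some bag has ≥ 4 vertices and tw(G) ≥ 3. The upper and lower bounds meet at 3, so that is the treewidth.

3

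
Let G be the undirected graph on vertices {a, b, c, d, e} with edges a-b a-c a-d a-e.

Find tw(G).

A width-1 tree decomposition is:
Bags: B1 = {a, e}  B2 = {a, b}  B3 = {a, c}  B4 = {a, d}
Tree: B1–B2, B1–B3, B2–B4
Every bag has size at most 2, so the width is 2 − 1 = 1 and tw(G) ≤ 1. Any graph with an edge has treewidth ≥ 1, and G has the edge a–e. Combining the bounds, tw(G) = 1.

1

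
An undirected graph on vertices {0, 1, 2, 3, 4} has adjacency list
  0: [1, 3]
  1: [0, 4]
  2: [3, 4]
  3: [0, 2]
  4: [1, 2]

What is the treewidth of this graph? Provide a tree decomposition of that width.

Every bag has size at most 3, so the width is 3 − 1 = 2 and tw(G) ≤ 2. Since 2–3–0–1–4–2 is a cycle in G, G is not acyclic. Forests are exactly the graphs of treewidth ≤ 1, so tw(G) ≥ 2. Combining the bounds, tw(G) = 2.

Treewidth 2.
One such decomposition:
Bags: B1 = {0, 2, 3}  B2 = {0, 1, 2}  B3 = {1, 2, 4}
Tree: B1–B2, B2–B3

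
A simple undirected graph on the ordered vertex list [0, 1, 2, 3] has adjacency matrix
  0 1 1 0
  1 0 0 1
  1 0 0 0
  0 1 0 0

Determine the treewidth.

A width-1 tree decomposition is:
Bags: B1 = {1, 3}  B2 = {0, 1}  B3 = {0, 2}
Tree: B1–B2, B2–B3
Every bag has size at most 2, so the width is 2 − 1 = 1 and tw(G) ≤ 1. Since G has at least one edge (e.g. 3–1), it is not an edgeless graph, so tw(G) ≥ 1. The upper and lower bounds meet at 1, so that is the treewidth.

1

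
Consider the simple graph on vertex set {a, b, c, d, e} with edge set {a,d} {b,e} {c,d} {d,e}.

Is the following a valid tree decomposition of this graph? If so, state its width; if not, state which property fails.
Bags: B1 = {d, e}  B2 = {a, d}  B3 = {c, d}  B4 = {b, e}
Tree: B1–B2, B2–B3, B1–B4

Yes; width 1.

Checking the three conditions: (i) the bags cover all of {a, b, c, d, e}; (ii) for each edge, some bag contains both endpoints; (iii) the bags containing any fixed vertex form a subtree. All hold, so the decomposition is valid with width 2 − 1 = 1.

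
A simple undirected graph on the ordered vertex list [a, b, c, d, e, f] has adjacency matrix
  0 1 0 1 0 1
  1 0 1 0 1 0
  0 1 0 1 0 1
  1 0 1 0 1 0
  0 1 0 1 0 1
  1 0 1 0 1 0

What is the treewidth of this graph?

3

A width-3 tree decomposition is:
Bags: B1 = {b, c, d, f}  B2 = {b, d, e, f}  B3 = {a, b, d, f}
Tree: B1–B2, B2–B3
The largest bag has 4 vertices, giving width 3; this decomposition certifies tw(G) ≤ 3. For the lower bound: the 4 vertex sets {c,f}, {d,e}, {b}, {a} are disjoint, each induces a connected subgraph, and every pair is joined by at least one edge of G. Contracting each set to a single vertex therefore yields K_{4} as a minor, and since treewidth is minor-monotone, tw(G) ≥ tw(K_{4}) = 3. Therefore the treewidth is 3.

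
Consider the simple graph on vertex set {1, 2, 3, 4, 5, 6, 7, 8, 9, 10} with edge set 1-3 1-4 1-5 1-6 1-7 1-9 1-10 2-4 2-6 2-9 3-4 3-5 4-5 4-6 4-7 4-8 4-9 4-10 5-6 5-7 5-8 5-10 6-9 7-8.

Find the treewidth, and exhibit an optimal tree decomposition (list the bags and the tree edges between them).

Treewidth 3.
One such decomposition:
Bags: B1 = {1, 3, 4, 5}  B2 = {1, 4, 5, 10}  B3 = {1, 4, 5, 6}  B4 = {1, 4, 6, 9}  B5 = {2, 4, 6, 9}  B6 = {1, 4, 5, 7}  B7 = {4, 5, 7, 8}
Tree: B1–B2, B2–B3, B3–B4, B4–B5, B2–B6, B6–B7

Every bag has size at most 4, so the width is 4 − 1 = 3 and tw(G) ≤ 3. Conversely, {4, 5, 7, 8} is a clique of size 4, and the vertices of any clique must share a bag in every tree decomposition; so some bag has ≥ 4 vertices and tw(G) ≥ 3. Combining the bounds, tw(G) = 3.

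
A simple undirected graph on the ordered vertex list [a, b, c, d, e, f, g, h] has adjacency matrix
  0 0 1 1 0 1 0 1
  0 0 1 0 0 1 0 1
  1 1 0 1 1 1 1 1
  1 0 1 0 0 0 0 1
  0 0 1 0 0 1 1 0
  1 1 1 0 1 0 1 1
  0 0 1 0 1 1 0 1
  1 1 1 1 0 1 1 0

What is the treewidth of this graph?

A width-3 tree decomposition is:
Bags: B1 = {c, f, g, h}  B2 = {a, c, f, h}  B3 = {c, e, f, g}  B4 = {a, c, d, h}  B5 = {b, c, f, h}
Tree: B1–B2, B1–B3, B2–B4, B1–B5
The largest bag has 4 vertices, giving width 3; this decomposition certifies tw(G) ≤ 3. Conversely, {a, c, d, h} is a clique of size 4, and the vertices of any clique must share a bag in every tree decomposition; so some bag has ≥ 4 vertices and tw(G) ≥ 3. Hence tw(G) = 3 exactly.

3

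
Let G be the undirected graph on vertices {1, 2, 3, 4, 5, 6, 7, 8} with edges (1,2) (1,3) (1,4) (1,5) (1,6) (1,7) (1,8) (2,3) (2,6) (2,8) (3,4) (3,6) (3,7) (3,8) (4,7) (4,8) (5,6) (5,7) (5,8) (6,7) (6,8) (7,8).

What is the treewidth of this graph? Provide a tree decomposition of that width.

Each bag holds 5 vertices, so the decomposition has width 4, which upper-bounds the treewidth. Conversely, {1, 3, 4, 7, 8} is a clique of size 5, and the vertices of any clique must share a bag in every tree decomposition; so some bag has ≥ 5 vertices and tw(G) ≥ 4. Combining the bounds, tw(G) = 4.

Treewidth 4.
Bags: B1 = {1, 3, 4, 7, 8}  B2 = {1, 3, 6, 7, 8}  B3 = {1, 2, 3, 6, 8}  B4 = {1, 5, 6, 7, 8}
Tree: B1–B2, B2–B3, B2–B4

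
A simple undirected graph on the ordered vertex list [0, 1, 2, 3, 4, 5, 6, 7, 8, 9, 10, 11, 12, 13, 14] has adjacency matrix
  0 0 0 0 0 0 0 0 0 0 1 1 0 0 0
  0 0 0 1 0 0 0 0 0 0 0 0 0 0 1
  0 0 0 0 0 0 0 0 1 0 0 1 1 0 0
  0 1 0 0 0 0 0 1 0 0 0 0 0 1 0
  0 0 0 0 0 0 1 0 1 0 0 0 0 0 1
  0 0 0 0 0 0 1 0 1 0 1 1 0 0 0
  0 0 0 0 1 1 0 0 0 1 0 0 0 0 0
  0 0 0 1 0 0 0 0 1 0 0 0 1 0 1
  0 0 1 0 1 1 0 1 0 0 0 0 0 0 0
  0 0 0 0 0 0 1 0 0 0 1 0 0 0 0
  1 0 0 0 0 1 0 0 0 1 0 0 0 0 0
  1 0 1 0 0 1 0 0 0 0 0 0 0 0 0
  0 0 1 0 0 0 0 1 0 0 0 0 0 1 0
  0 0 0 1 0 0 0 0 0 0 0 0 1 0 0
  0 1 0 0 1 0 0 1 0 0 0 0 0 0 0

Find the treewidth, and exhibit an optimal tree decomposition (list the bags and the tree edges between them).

Treewidth 3.
One optimal decomposition is:
Bags: B1 = {1, 3, 12, 13}  B2 = {1, 3, 7, 12}  B3 = {1, 7, 12, 14}  B4 = {2, 7, 12, 14}  B5 = {2, 7, 8, 14}  B6 = {2, 4, 8, 14}  B7 = {2, 4, 8, 11}  B8 = {4, 5, 8, 11}  B9 = {4, 5, 6, 11}  B10 = {0, 5, 6, 11}  B11 = {0, 5, 6, 10}  B12 = {0, 6, 9, 10}
Tree: B1–B2, B2–B3, B3–B4, B4–B5, B5–B6, B6–B7, B7–B8, B8–B9, B9–B10, B10–B11, B11–B12

The largest bag has 4 vertices, giving width 3; this decomposition certifies tw(G) ≤ 3. For the lower bound: the 4 vertex sets {1,3,13}, {12}, {7}, {2,4,8,14} are disjoint, each induces a connected subgraph, and every pair is joined by at least one edge of G. Contracting each set to a single vertex therefore yields K_{4} as a minor, and since treewidth is minor-monotone, tw(G) ≥ tw(K_{4}) = 3. The upper and lower bounds meet at 3, so that is the treewidth.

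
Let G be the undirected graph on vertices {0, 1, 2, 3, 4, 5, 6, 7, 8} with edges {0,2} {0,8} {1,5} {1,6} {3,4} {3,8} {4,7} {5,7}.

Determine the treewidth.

1

A width-1 tree decomposition is:
Bags: B1 = {1, 6}  B2 = {1, 5}  B3 = {5, 7}  B4 = {4, 7}  B5 = {3, 4}  B6 = {3, 8}  B7 = {0, 8}  B8 = {0, 2}
Tree: B1–B2, B2–B3, B3–B4, B4–B5, B5–B6, B6–B7, B7–B8
The largest bag has 2 vertices, giving width 1; this decomposition certifies tw(G) ≤ 1. G has an edge, so its treewidth is at least 1. Therefore the treewidth is 1.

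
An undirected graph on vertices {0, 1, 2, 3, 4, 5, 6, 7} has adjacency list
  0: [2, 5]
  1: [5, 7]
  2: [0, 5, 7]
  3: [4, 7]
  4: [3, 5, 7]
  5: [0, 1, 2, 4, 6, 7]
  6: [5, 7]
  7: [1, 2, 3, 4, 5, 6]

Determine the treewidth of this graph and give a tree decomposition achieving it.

Treewidth 2.
One optimal decomposition is:
Bags: B1 = {3, 4, 7}  B2 = {4, 5, 7}  B3 = {2, 5, 7}  B4 = {5, 6, 7}  B5 = {1, 5, 7}  B6 = {0, 2, 5}
Tree: B1–B2, B2–B3, B3–B4, B3–B5, B3–B6

The largest bag has 3 vertices, giving width 2; this decomposition certifies tw(G) ≤ 2. On the other hand G contains the 3-clique {3, 4, 7}. A clique must lie in a single bag of any decomposition, so no decomposition can have width below 2. Therefore the treewidth is 2.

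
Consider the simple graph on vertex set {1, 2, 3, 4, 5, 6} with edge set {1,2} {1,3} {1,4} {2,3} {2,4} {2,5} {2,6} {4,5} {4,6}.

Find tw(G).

A width-2 tree decomposition is:
Bags: B1 = {2, 4, 6}  B2 = {1, 2, 4}  B3 = {1, 2, 3}  B4 = {2, 4, 5}
Tree: B1–B2, B2–B3, B2–B4
Every bag has size at most 3, so the width is 3 − 1 = 2 and tw(G) ≤ 2. Conversely, {1, 2, 3} is a clique of size 3, and the vertices of any clique must share a bag in every tree decomposition; so some bag has ≥ 3 vertices and tw(G) ≥ 2. The upper and lower bounds meet at 2, so that is the treewidth.

2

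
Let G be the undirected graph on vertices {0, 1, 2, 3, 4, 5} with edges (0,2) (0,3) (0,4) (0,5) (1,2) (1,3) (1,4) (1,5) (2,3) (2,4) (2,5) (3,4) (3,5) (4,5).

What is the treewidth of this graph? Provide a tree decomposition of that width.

Each bag holds 5 vertices, so the decomposition has width 4, which upper-bounds the treewidth. For the lower bound, the 5 vertices {0, 2, 3, 4, 5} are pairwise adjacent, and any tree decomposition puts a clique entirely inside one bag — forcing width ≥ 4. The upper and lower bounds meet at 4, so that is the treewidth.

Treewidth 4.
One such decomposition:
Bags: B1 = {1, 2, 3, 4, 5}  B2 = {0, 2, 3, 4, 5}
Tree: B1–B2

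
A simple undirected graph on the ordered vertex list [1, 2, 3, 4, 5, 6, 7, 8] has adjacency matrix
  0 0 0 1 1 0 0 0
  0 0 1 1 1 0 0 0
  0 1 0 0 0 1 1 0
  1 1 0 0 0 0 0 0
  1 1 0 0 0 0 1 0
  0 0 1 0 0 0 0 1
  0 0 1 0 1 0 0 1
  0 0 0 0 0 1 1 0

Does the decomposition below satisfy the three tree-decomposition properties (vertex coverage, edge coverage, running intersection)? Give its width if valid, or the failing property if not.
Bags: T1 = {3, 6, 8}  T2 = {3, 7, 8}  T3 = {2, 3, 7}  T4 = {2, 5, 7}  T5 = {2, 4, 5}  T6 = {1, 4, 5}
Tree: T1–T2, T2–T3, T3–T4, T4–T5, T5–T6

Checking the three conditions: (i) the bags cover all of {1, 2, 3, 4, 5, 6, 7, 8}; (ii) for each edge, some bag contains both endpoints; (iii) the bags containing any fixed vertex form a subtree. All hold, so the decomposition is valid with width 3 − 1 = 2.

Yes; width 2.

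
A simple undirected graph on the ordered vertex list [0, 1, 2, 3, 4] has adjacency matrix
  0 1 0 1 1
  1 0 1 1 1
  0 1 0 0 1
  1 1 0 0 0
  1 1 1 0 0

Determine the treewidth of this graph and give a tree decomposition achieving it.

Treewidth 2.
One optimal decomposition is:
Bags: B1 = {0, 1, 4}  B2 = {1, 2, 4}  B3 = {0, 1, 3}
Tree: B1–B2, B1–B3

Every bag has size at most 3, so the width is 3 − 1 = 2 and tw(G) ≤ 2. For the lower bound, the 3 vertices {0, 1, 3} are pairwise adjacent, and any tree decomposition puts a clique entirely inside one bag — forcing width ≥ 2. Combining the bounds, tw(G) = 2.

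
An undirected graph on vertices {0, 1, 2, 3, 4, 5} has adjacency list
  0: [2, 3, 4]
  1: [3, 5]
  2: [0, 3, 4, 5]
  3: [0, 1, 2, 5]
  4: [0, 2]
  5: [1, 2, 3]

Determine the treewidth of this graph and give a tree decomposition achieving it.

Treewidth 2.
One optimal decomposition is:
Bags: B1 = {0, 2, 3}  B2 = {2, 3, 5}  B3 = {1, 3, 5}  B4 = {0, 2, 4}
Tree: B1–B2, B2–B3, B1–B4

Each bag holds 3 vertices, so the decomposition has width 2, which upper-bounds the treewidth. For the lower bound, the 3 vertices {1, 3, 5} are pairwise adjacent, and any tree decomposition puts a clique entirely inside one bag — forcing width ≥ 2. Therefore the treewidth is 2.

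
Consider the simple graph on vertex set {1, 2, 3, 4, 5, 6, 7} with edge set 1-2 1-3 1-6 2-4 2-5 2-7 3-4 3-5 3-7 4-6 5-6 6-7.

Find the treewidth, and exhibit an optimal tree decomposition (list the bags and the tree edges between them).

Each bag holds 4 vertices, so the decomposition has width 3, which upper-bounds the treewidth. For the lower bound: the 4 vertex sets {6,7}, {2,5}, {3}, {4} are disjoint, each induces a connected subgraph, and every pair is joined by at least one edge of G. Contracting each set to a single vertex therefore yields K_{4} as a minor, and since treewidth is minor-monotone, tw(G) ≥ tw(K_{4}) = 3. The upper and lower bounds meet at 3, so that is the treewidth.

Treewidth 3.
Bags: B1 = {2, 3, 6, 7}  B2 = {2, 3, 5, 6}  B3 = {2, 3, 4, 6}  B4 = {1, 2, 3, 6}
Tree: B1–B2, B2–B3, B3–B4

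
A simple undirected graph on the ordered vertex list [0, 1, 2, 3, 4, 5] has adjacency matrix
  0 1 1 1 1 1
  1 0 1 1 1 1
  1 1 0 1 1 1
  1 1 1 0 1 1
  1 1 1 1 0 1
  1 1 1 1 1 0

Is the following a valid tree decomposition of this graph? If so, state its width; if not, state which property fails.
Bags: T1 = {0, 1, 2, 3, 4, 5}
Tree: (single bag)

Every vertex of G appears in some bag (union = {0, 1, 2, 3, 4, 5}); every edge is covered by a bag; and for each vertex v the set of bags containing v is connected in the bag tree. The decomposition is therefore valid. The largest bag has 6 vertices, so the width is 5.

Yes; width 5.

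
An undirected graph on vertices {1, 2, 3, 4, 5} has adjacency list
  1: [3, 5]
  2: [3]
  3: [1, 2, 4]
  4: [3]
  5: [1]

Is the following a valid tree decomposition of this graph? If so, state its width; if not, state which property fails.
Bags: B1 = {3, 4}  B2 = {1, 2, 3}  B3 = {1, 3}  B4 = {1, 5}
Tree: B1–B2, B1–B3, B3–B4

A tree decomposition must satisfy three properties: every vertex lies in some bag; for every edge, both endpoints lie together in some bag; and for every vertex, the bags containing it form a connected subtree. Here bags containing vertex 1 are not connected in the tree, so the decomposition is invalid.

No — bags containing vertex 1 are not connected in the tree.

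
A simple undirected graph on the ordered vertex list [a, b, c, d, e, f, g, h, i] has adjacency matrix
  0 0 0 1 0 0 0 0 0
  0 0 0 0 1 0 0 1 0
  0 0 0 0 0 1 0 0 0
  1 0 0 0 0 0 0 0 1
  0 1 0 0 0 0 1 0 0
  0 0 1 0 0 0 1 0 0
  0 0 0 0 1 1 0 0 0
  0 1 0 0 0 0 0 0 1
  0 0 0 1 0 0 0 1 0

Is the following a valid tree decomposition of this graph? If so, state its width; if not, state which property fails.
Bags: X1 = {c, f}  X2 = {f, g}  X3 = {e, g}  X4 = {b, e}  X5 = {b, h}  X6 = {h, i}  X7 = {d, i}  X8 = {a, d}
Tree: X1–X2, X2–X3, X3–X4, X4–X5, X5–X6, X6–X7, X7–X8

Yes; width 1.

Checking the three conditions: (i) the bags cover all of {a, b, c, d, e, f, g, h, i}; (ii) for each edge, some bag contains both endpoints; (iii) the bags containing any fixed vertex form a subtree. All hold, so the decomposition is valid with width 2 − 1 = 1.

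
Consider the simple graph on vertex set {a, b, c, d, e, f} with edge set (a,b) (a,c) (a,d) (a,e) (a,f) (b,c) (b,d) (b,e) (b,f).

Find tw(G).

A width-2 tree decomposition is:
Bags: B1 = {a, b, c}  B2 = {a, b, e}  B3 = {a, b, f}  B4 = {a, b, d}
Tree: B1–B2, B1–B3, B2–B4
The largest bag has 3 vertices, giving width 2; this decomposition certifies tw(G) ≤ 2. On the other hand G contains the 3-clique {a, b, d}. A clique must lie in a single bag of any decomposition, so no decomposition can have width below 2. Therefore the treewidth is 2.

2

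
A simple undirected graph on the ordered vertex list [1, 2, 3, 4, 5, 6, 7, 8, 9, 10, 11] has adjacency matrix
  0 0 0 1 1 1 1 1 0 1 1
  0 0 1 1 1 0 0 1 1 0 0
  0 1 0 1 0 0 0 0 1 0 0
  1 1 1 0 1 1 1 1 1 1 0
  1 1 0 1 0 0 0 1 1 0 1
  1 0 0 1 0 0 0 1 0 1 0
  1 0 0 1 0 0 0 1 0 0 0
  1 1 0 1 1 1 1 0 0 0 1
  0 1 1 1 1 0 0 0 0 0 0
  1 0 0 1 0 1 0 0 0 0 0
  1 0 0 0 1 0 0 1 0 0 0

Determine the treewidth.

3

A width-3 tree decomposition is:
Bags: B1 = {1, 4, 5, 8}  B2 = {1, 4, 7, 8}  B3 = {1, 4, 6, 8}  B4 = {2, 4, 5, 8}  B5 = {2, 4, 5, 9}  B6 = {2, 3, 4, 9}  B7 = {1, 5, 8, 11}  B8 = {1, 4, 6, 10}
Tree: B1–B2, B2–B3, B1–B4, B4–B5, B5–B6, B1–B7, B3–B8
Every bag has size at most 4, so the width is 4 − 1 = 3 and tw(G) ≤ 3. For the lower bound, the 4 vertices {1, 5, 8, 11} are pairwise adjacent, and any tree decomposition puts a clique entirely inside one bag — forcing width ≥ 3. The upper and lower bounds meet at 3, so that is the treewidth.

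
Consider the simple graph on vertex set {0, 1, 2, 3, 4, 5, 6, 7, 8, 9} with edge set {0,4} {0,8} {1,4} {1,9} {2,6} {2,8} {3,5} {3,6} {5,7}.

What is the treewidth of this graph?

A width-1 tree decomposition is:
Bags: B1 = {1, 9}  B2 = {1, 4}  B3 = {0, 4}  B4 = {0, 8}  B5 = {2, 8}  B6 = {2, 6}  B7 = {3, 6}  B8 = {3, 5}  B9 = {5, 7}
Tree: B1–B2, B2–B3, B3–B4, B4–B5, B5–B6, B6–B7, B7–B8, B8–B9
Every bag has size at most 2, so the width is 2 − 1 = 1 and tw(G) ≤ 1. Since G has at least one edge (e.g. 9–1), it is not an edgeless graph, so tw(G) ≥ 1. Hence tw(G) = 1 exactly.

1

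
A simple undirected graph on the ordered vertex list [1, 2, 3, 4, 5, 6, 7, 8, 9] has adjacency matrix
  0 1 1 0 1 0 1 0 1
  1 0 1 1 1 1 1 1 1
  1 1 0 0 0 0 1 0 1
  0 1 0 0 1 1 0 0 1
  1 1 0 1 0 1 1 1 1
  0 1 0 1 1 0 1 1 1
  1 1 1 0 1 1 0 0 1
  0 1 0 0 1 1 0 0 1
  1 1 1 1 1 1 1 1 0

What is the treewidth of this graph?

A width-4 tree decomposition is:
Bags: B1 = {2, 5, 6, 7, 9}  B2 = {1, 2, 5, 7, 9}  B3 = {2, 4, 5, 6, 9}  B4 = {2, 5, 6, 8, 9}  B5 = {1, 2, 3, 7, 9}
Tree: B1–B2, B1–B3, B3–B4, B2–B5
The largest bag has 5 vertices, giving width 4; this decomposition certifies tw(G) ≤ 4. Conversely, {1, 2, 3, 7, 9} is a clique of size 5, and the vertices of any clique must share a bag in every tree decomposition; so some bag has ≥ 5 vertices and tw(G) ≥ 4. Hence tw(G) = 4 exactly.

4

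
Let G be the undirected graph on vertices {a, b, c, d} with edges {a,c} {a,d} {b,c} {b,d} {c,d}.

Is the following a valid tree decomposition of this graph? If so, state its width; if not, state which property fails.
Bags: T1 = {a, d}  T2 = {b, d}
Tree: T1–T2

A tree decomposition must satisfy three properties: every vertex lies in some bag; for every edge, both endpoints lie together in some bag; and for every vertex, the bags containing it form a connected subtree. Here vertex c appears in no bag, so the decomposition is invalid.

No — vertex c appears in no bag.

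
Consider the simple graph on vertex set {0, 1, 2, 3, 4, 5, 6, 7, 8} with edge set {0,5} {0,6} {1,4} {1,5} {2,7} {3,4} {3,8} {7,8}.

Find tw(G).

A width-1 tree decomposition is:
Bags: B1 = {2, 7}  B2 = {7, 8}  B3 = {3, 8}  B4 = {3, 4}  B5 = {1, 4}  B6 = {1, 5}  B7 = {0, 5}  B8 = {0, 6}
Tree: B1–B2, B2–B3, B3–B4, B4–B5, B5–B6, B6–B7, B7–B8
Each bag holds 2 vertices, so the decomposition has width 1, which upper-bounds the treewidth. G has an edge, so its treewidth is at least 1. Hence tw(G) = 1 exactly.

1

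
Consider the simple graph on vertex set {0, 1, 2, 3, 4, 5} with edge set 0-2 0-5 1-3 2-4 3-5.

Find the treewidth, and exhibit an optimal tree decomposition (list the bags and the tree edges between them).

Every bag has size at most 2, so the width is 2 − 1 = 1 and tw(G) ≤ 1. Any graph with an edge has treewidth ≥ 1, and G has the edge 4–2. The upper and lower bounds meet at 1, so that is the treewidth.

Treewidth 1.
One such decomposition:
Bags: B1 = {2, 4}  B2 = {0, 2}  B3 = {0, 5}  B4 = {3, 5}  B5 = {1, 3}
Tree: B1–B2, B2–B3, B3–B4, B4–B5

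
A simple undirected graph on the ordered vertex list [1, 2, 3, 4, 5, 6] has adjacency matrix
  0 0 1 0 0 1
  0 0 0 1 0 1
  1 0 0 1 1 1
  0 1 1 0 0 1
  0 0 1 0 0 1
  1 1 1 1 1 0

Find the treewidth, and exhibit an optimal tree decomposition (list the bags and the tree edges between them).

Treewidth 2.
One optimal decomposition is:
Bags: B1 = {3, 5, 6}  B2 = {3, 4, 6}  B3 = {1, 3, 6}  B4 = {2, 4, 6}
Tree: B1–B2, B1–B3, B2–B4

Each bag holds 3 vertices, so the decomposition has width 2, which upper-bounds the treewidth. Conversely, {2, 4, 6} is a clique of size 3, and the vertices of any clique must share a bag in every tree decomposition; so some bag has ≥ 3 vertices and tw(G) ≥ 2. Hence tw(G) = 2 exactly.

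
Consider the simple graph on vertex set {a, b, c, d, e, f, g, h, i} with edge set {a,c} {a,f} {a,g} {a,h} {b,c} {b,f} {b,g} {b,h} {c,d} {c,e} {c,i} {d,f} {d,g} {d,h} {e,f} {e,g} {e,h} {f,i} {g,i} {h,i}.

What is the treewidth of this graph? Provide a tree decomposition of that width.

Treewidth 4.
One optimal decomposition is:
Bags: B1 = {c, e, f, g, h}  B2 = {a, c, f, g, h}  B3 = {b, c, f, g, h}  B4 = {c, f, g, h, i}  B5 = {c, d, f, g, h}
Tree: B1–B2, B2–B3, B3–B4, B4–B5

The largest bag has 5 vertices, giving width 4; this decomposition certifies tw(G) ≤ 4. For the lower bound: the 5 vertex sets {e,g}, {a,f}, {b,c}, {h}, {i} are disjoint, each induces a connected subgraph, and every pair is joined by at least one edge of G. Contracting each set to a single vertex therefore yields K_{5} as a minor, and since treewidth is minor-monotone, tw(G) ≥ tw(K_{5}) = 4. Hence tw(G) = 4 exactly.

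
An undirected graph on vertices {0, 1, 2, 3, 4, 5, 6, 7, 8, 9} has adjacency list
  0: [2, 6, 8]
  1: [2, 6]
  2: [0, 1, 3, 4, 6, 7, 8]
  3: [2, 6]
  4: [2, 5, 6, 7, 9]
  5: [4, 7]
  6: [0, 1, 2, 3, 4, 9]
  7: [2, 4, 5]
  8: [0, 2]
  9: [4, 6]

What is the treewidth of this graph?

A width-2 tree decomposition is:
Bags: B1 = {2, 4, 6}  B2 = {1, 2, 6}  B3 = {2, 4, 7}  B4 = {0, 2, 6}  B5 = {0, 2, 8}  B6 = {4, 5, 7}  B7 = {2, 3, 6}  B8 = {4, 6, 9}
Tree: B1–B2, B1–B3, B1–B4, B4–B5, B3–B6, B1–B7, B1–B8
Every bag has size at most 3, so the width is 3 − 1 = 2 and tw(G) ≤ 2. Conversely, {4, 6, 9} is a clique of size 3, and the vertices of any clique must share a bag in every tree decomposition; so some bag has ≥ 3 vertices and tw(G) ≥ 2. Combining the bounds, tw(G) = 2.

2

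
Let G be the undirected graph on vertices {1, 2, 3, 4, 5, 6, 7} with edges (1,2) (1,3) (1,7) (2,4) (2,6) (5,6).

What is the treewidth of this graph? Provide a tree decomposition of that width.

The largest bag has 2 vertices, giving width 1; this decomposition certifies tw(G) ≤ 1. Since G has at least one edge (e.g. 4–2), it is not an edgeless graph, so tw(G) ≥ 1. The upper and lower bounds meet at 1, so that is the treewidth.

Treewidth 1.
One optimal decomposition is:
Bags: B1 = {2, 4}  B2 = {1, 2}  B3 = {2, 6}  B4 = {5, 6}  B5 = {1, 3}  B6 = {1, 7}
Tree: B1–B2, B2–B3, B3–B4, B2–B5, B5–B6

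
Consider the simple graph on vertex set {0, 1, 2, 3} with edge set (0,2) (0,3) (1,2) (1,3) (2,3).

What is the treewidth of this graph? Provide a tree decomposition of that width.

Every bag has size at most 3, so the width is 3 − 1 = 2 and tw(G) ≤ 2. On the other hand G contains the 3-clique {0, 2, 3}. A clique must lie in a single bag of any decomposition, so no decomposition can have width below 2. The upper and lower bounds meet at 2, so that is the treewidth.

Treewidth 2.
One optimal decomposition is:
Bags: B1 = {1, 2, 3}  B2 = {0, 2, 3}
Tree: B1–B2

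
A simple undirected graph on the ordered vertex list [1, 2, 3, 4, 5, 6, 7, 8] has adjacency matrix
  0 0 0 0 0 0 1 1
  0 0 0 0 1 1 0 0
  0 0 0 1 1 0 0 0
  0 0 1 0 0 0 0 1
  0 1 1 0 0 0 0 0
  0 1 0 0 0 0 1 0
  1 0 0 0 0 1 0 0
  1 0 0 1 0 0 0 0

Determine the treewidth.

2

A width-2 tree decomposition is:
Bags: B1 = {1, 4, 8}  B2 = {1, 4, 7}  B3 = {4, 6, 7}  B4 = {2, 4, 6}  B5 = {2, 4, 5}  B6 = {3, 4, 5}
Tree: B1–B2, B2–B3, B3–B4, B4–B5, B5–B6
Each bag holds 3 vertices, so the decomposition has width 2, which upper-bounds the treewidth. For the lower bound, G contains the cycle 4–8–1–7–6–2–5–3–4, so G is not a forest; only forests have treewidth ≤ 1, hence tw(G) ≥ 2. Combining the bounds, tw(G) = 2.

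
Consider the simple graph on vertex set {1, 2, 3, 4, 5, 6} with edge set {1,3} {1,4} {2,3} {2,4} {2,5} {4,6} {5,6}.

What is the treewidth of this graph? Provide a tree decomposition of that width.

Treewidth 2.
Bags: B1 = {1, 2, 3}  B2 = {1, 2, 4}  B3 = {2, 4, 5}  B4 = {4, 5, 6}
Tree: B1–B2, B2–B3, B3–B4

The largest bag has 3 vertices, giving width 2; this decomposition certifies tw(G) ≤ 2. The edges 3–1–4–2–3 form a cycle, so G is not a tree and its treewidth is at least 2. Hence tw(G) = 2 exactly.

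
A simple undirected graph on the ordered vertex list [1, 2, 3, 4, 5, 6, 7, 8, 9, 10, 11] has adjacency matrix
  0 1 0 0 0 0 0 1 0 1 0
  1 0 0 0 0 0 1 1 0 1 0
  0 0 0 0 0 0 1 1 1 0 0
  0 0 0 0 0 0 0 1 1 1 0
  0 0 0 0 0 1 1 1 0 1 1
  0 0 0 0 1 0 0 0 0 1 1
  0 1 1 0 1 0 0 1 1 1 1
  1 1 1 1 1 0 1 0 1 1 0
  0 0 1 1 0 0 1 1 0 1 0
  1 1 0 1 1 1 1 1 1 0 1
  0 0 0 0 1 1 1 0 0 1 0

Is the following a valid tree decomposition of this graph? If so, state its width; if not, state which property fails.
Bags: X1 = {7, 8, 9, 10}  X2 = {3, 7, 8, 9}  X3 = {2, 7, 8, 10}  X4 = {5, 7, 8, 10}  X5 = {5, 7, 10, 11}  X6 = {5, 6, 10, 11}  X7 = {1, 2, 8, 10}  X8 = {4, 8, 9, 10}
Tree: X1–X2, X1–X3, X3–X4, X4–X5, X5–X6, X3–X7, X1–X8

Yes; width 3.

Checking the three conditions: (i) the bags cover all of {1, 2, 3, 4, 5, 6, 7, 8, 9, 10, 11}; (ii) for each edge, some bag contains both endpoints; (iii) the bags containing any fixed vertex form a subtree. All hold, so the decomposition is valid with width 4 − 1 = 3.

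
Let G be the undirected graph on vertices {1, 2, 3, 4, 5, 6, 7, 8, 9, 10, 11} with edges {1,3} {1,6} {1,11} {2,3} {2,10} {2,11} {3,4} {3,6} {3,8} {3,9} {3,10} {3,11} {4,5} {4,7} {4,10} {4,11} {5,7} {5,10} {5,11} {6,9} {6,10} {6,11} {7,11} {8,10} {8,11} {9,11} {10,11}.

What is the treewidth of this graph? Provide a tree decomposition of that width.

Treewidth 3.
Bags: B1 = {3, 8, 10, 11}  B2 = {2, 3, 10, 11}  B3 = {3, 4, 10, 11}  B4 = {4, 5, 10, 11}  B5 = {3, 6, 10, 11}  B6 = {3, 6, 9, 11}  B7 = {4, 5, 7, 11}  B8 = {1, 3, 6, 11}
Tree: B1–B2, B2–B3, B3–B4, B1–B5, B5–B6, B4–B7, B6–B8

The largest bag has 4 vertices, giving width 3; this decomposition certifies tw(G) ≤ 3. For the lower bound, the 4 vertices {1, 3, 6, 11} are pairwise adjacent, and any tree decomposition puts a clique entirely inside one bag — forcing width ≥ 3. Therefore the treewidth is 3.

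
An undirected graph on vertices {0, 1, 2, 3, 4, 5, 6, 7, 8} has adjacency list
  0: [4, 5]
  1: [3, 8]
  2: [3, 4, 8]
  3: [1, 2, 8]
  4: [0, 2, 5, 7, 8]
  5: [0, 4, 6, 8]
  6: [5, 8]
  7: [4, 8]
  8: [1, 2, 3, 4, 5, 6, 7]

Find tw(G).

2

A width-2 tree decomposition is:
Bags: B1 = {2, 4, 8}  B2 = {2, 3, 8}  B3 = {4, 5, 8}  B4 = {0, 4, 5}  B5 = {4, 7, 8}  B6 = {1, 3, 8}  B7 = {5, 6, 8}
Tree: B1–B2, B1–B3, B3–B4, B1–B5, B2–B6, B3–B7
The largest bag has 3 vertices, giving width 2; this decomposition certifies tw(G) ≤ 2. For the lower bound, the 3 vertices {0, 4, 5} are pairwise adjacent, and any tree decomposition puts a clique entirely inside one bag — forcing width ≥ 2. Hence tw(G) = 2 exactly.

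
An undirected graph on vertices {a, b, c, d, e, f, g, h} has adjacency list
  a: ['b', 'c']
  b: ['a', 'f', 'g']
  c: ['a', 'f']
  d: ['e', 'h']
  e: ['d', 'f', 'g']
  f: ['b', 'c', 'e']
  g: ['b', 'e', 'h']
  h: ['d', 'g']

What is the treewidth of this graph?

A width-2 tree decomposition is:
Bags: B1 = {d, e, h}  B2 = {e, g, h}  B3 = {e, f, g}  B4 = {b, f, g}  B5 = {b, c, f}  B6 = {a, b, c}
Tree: B1–B2, B2–B3, B3–B4, B4–B5, B5–B6
The largest bag has 3 vertices, giving width 2; this decomposition certifies tw(G) ≤ 2. The edges d–h–g–e–d form a cycle, so G is not a tree and its treewidth is at least 2. The upper and lower bounds meet at 2, so that is the treewidth.

2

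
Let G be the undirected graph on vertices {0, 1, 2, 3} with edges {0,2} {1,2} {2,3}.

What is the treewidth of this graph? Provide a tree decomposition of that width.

Treewidth 1.
Bags: B1 = {0, 2}  B2 = {2, 3}  B3 = {1, 2}
Tree: B1–B2, B2–B3

The largest bag has 2 vertices, giving width 1; this decomposition certifies tw(G) ≤ 1. Since G has at least one edge (e.g. 0–2), it is not an edgeless graph, so tw(G) ≥ 1. Combining the bounds, tw(G) = 1.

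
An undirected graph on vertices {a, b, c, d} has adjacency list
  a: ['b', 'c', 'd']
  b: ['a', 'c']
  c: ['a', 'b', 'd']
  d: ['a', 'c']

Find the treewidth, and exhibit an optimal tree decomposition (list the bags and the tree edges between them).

The largest bag has 3 vertices, giving width 2; this decomposition certifies tw(G) ≤ 2. For the lower bound, the 3 vertices {a, c, d} are pairwise adjacent, and any tree decomposition puts a clique entirely inside one bag — forcing width ≥ 2. Therefore the treewidth is 2.

Treewidth 2.
One optimal decomposition is:
Bags: B1 = {a, c, d}  B2 = {a, b, c}
Tree: B1–B2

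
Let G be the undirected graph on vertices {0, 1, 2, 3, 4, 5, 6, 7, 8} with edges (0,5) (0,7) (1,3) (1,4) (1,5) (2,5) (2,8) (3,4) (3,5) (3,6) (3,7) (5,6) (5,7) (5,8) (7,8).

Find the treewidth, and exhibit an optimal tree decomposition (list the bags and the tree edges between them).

Every bag has size at most 3, so the width is 3 − 1 = 2 and tw(G) ≤ 2. On the other hand G contains the 3-clique {1, 3, 4}. A clique must lie in a single bag of any decomposition, so no decomposition can have width below 2. Hence tw(G) = 2 exactly.

Treewidth 2.
Bags: B1 = {1, 3, 5}  B2 = {3, 5, 7}  B3 = {5, 7, 8}  B4 = {3, 5, 6}  B5 = {1, 3, 4}  B6 = {2, 5, 8}  B7 = {0, 5, 7}
Tree: B1–B2, B2–B3, B2–B4, B1–B5, B3–B6, B2–B7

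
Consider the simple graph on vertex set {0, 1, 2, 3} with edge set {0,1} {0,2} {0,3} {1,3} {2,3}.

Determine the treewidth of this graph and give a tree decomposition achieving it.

Every bag has size at most 3, so the width is 3 − 1 = 2 and tw(G) ≤ 2. On the other hand G contains the 3-clique {0, 1, 3}. A clique must lie in a single bag of any decomposition, so no decomposition can have width below 2. Therefore the treewidth is 2.

Treewidth 2.
One optimal decomposition is:
Bags: B1 = {0, 2, 3}  B2 = {0, 1, 3}
Tree: B1–B2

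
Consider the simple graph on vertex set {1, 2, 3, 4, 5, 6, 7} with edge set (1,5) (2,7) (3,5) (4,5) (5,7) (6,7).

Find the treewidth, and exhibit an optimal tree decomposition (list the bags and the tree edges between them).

Every bag has size at most 2, so the width is 2 − 1 = 1 and tw(G) ≤ 1. Since G has at least one edge (e.g. 5–7), it is not an edgeless graph, so tw(G) ≥ 1. Hence tw(G) = 1 exactly.

Treewidth 1.
Bags: B1 = {5, 7}  B2 = {3, 5}  B3 = {6, 7}  B4 = {2, 7}  B5 = {1, 5}  B6 = {4, 5}
Tree: B1–B2, B1–B3, B3–B4, B2–B5, B5–B6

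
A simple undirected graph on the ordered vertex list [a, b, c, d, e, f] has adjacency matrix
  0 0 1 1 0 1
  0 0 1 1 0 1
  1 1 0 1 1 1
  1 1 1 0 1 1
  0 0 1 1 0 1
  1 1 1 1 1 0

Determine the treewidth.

3

A width-3 tree decomposition is:
Bags: B1 = {b, c, d, f}  B2 = {a, c, d, f}  B3 = {c, d, e, f}
Tree: B1–B2, B1–B3
Every bag has size at most 4, so the width is 4 − 1 = 3 and tw(G) ≤ 3. On the other hand G contains the 4-clique {c, d, e, f}. A clique must lie in a single bag of any decomposition, so no decomposition can have width below 3. Combining the bounds, tw(G) = 3.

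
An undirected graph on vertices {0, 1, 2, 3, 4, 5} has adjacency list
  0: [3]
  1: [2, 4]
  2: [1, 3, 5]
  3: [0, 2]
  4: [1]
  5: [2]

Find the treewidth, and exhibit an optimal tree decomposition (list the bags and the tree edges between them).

Treewidth 1.
Bags: B1 = {1, 2}  B2 = {1, 4}  B3 = {2, 5}  B4 = {2, 3}  B5 = {0, 3}
Tree: B1–B2, B1–B3, B3–B4, B4–B5

The largest bag has 2 vertices, giving width 1; this decomposition certifies tw(G) ≤ 1. Since G has at least one edge (e.g. 1–2), it is not an edgeless graph, so tw(G) ≥ 1. Therefore the treewidth is 1.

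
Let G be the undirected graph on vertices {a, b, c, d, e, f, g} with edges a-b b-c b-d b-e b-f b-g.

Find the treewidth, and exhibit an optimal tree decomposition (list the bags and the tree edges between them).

Every bag has size at most 2, so the width is 2 − 1 = 1 and tw(G) ≤ 1. G has an edge, so its treewidth is at least 1. Therefore the treewidth is 1.

Treewidth 1.
Bags: B1 = {b, g}  B2 = {b, f}  B3 = {a, b}  B4 = {b, c}  B5 = {b, d}  B6 = {b, e}
Tree: B1–B2, B2–B3, B3–B4, B3–B5, B5–B6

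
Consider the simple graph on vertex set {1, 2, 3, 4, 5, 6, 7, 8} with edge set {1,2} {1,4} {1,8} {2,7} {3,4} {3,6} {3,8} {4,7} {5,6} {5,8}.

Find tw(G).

2

A width-2 tree decomposition is:
Bags: B1 = {2, 4, 7}  B2 = {1, 2, 4}  B3 = {1, 3, 4}  B4 = {1, 3, 8}  B5 = {3, 6, 8}  B6 = {5, 6, 8}
Tree: B1–B2, B2–B3, B3–B4, B4–B5, B5–B6
Every bag has size at most 3, so the width is 3 − 1 = 2 and tw(G) ≤ 2. Since 7–2–1–4–7 is a cycle in G, G is not acyclic. Forests are exactly the graphs of treewidth ≤ 1, so tw(G) ≥ 2. Hence tw(G) = 2 exactly.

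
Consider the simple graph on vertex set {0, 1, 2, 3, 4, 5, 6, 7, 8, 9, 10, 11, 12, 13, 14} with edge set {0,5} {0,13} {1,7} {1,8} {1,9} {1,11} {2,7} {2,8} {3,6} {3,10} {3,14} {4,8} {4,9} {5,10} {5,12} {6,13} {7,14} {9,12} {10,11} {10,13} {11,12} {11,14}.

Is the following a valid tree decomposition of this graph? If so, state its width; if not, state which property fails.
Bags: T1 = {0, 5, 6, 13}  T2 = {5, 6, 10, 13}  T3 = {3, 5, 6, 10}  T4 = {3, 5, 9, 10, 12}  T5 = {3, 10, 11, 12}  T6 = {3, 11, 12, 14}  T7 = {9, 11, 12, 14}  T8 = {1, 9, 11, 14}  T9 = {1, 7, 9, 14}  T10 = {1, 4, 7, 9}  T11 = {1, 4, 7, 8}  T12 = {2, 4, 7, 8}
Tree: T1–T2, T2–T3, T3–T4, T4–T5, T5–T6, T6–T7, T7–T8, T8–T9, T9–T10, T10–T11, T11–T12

No — bags containing vertex 9 are not connected in the tree.

A tree decomposition must satisfy three properties: every vertex lies in some bag; for every edge, both endpoints lie together in some bag; and for every vertex, the bags containing it form a connected subtree. Here bags containing vertex 9 are not connected in the tree, so the decomposition is invalid.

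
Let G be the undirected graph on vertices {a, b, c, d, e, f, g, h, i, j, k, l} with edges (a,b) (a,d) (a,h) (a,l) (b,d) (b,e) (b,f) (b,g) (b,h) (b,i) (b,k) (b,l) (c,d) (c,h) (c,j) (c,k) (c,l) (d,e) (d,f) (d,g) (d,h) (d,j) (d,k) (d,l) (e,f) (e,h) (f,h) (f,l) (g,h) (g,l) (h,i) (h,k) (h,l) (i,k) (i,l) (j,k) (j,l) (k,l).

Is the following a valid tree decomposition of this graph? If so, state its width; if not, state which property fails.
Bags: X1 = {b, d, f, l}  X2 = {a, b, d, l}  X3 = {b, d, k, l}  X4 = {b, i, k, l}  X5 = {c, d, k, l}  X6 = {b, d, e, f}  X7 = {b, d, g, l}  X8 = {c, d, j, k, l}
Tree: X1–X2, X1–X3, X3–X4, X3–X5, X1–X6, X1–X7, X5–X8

A tree decomposition must satisfy three properties: every vertex lies in some bag; for every edge, both endpoints lie together in some bag; and for every vertex, the bags containing it form a connected subtree. Here vertex h appears in no bag, so the decomposition is invalid.

No — vertex h appears in no bag.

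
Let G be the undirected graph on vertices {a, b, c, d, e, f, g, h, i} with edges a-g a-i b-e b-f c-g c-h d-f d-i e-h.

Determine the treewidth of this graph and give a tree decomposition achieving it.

Treewidth 2.
One such decomposition:
Bags: B1 = {d, f, i}  B2 = {a, f, i}  B3 = {a, f, g}  B4 = {c, f, g}  B5 = {c, f, h}  B6 = {e, f, h}  B7 = {b, e, f}
Tree: B1–B2, B2–B3, B3–B4, B4–B5, B5–B6, B6–B7

The largest bag has 3 vertices, giving width 2; this decomposition certifies tw(G) ≤ 2. The edges f–d–i–a–g–c–h–e–b–f form a cycle, so G is not a tree and its treewidth is at least 2. Therefore the treewidth is 2.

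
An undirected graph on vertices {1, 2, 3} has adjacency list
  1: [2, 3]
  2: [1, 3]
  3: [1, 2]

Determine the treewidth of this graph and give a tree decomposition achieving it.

A single bag containing all 3 vertices is trivially a valid decomposition of width 2. Conversely, {1, 2, 3} is a clique of size 3, and the vertices of any clique must share a bag in every tree decomposition; so some bag has ≥ 3 vertices and tw(G) ≥ 2. The upper and lower bounds meet at 2, so that is the treewidth.

Treewidth 2.
Bags: B1 = {1, 2, 3}
Tree: (single bag)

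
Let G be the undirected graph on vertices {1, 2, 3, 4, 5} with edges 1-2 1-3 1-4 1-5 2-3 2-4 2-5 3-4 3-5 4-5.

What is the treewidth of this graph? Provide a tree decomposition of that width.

Treewidth 4.
One optimal decomposition is:
Bags: B1 = {1, 2, 3, 4, 5}
Tree: (single bag)

With just one bag of size 5, the width is 5 − 1 = 4, so tw(G) ≤ 4. On the other hand G contains the 5-clique {1, 2, 3, 4, 5}. A clique must lie in a single bag of any decomposition, so no decomposition can have width below 4. The upper and lower bounds meet at 4, so that is the treewidth.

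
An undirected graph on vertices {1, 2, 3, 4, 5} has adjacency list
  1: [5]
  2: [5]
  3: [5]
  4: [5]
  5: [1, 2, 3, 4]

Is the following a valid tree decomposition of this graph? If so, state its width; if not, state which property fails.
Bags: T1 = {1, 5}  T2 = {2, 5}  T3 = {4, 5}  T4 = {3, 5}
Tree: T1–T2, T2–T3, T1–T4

Every vertex of G appears in some bag (union = {1, 2, 3, 4, 5}); every edge is covered by a bag; and for each vertex v the set of bags containing v is connected in the bag tree. The decomposition is therefore valid. The largest bag has 2 vertices, so the width is 1.

Yes; width 1.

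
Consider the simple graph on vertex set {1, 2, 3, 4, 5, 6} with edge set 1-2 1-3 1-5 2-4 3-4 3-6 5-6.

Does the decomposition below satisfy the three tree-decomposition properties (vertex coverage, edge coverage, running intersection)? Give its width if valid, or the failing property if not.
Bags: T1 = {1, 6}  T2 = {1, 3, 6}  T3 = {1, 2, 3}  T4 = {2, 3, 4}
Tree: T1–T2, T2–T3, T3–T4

No — vertex 5 appears in no bag.

A tree decomposition must satisfy three properties: every vertex lies in some bag; for every edge, both endpoints lie together in some bag; and for every vertex, the bags containing it form a connected subtree. Here vertex 5 appears in no bag, so the decomposition is invalid.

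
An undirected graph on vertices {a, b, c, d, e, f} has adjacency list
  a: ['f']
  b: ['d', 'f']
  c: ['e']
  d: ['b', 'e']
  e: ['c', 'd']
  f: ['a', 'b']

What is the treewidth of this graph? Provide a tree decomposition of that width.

Treewidth 1.
Bags: B1 = {c, e}  B2 = {d, e}  B3 = {b, d}  B4 = {b, f}  B5 = {a, f}
Tree: B1–B2, B2–B3, B3–B4, B4–B5

Each bag holds 2 vertices, so the decomposition has width 1, which upper-bounds the treewidth. G has an edge, so its treewidth is at least 1. The upper and lower bounds meet at 1, so that is the treewidth.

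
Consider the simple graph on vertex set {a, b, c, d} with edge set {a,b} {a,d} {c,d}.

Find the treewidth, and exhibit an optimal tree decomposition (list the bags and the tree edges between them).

Every bag has size at most 2, so the width is 2 − 1 = 1 and tw(G) ≤ 1. Since G has at least one edge (e.g. b–a), it is not an edgeless graph, so tw(G) ≥ 1. Hence tw(G) = 1 exactly.

Treewidth 1.
Bags: B1 = {a, b}  B2 = {a, d}  B3 = {c, d}
Tree: B1–B2, B2–B3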